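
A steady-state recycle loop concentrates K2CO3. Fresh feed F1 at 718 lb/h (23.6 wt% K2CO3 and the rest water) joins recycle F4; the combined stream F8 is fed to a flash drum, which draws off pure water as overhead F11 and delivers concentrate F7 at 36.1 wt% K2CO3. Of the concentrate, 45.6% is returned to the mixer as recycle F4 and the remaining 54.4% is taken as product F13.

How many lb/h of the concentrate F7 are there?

862.8 lb/h

Overall K2CO3 balance (none leaves overhead): K2CO3 in fresh feed = K2CO3 in product, i.e. 718×0.236 = (1−0.456)·F7·0.361.
F7 = 169.45/(0.361×0.544) = 862.84 lb/h.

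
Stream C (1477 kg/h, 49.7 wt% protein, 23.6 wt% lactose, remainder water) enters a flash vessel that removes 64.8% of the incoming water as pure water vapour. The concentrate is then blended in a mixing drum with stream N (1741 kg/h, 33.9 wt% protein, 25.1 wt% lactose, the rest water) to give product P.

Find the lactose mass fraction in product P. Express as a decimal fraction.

Vapour removed = 0.648×0.267×1477 = 255.54 kg/h; concentrate = 1221.5 kg/h.
lactose reaching the mixer = 348.57 (from concentrate) + 1741×0.251 = 785.56 kg/h.
Product flow = 1221.5 + 1741 = 2962.5 kg/h; lactose fraction = 0.265.

0.265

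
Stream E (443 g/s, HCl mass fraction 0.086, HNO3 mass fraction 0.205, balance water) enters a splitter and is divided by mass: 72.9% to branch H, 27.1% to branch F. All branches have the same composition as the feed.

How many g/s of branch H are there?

322.9 g/s

Branch H flow = 0.729×443 = 322.95 g/s.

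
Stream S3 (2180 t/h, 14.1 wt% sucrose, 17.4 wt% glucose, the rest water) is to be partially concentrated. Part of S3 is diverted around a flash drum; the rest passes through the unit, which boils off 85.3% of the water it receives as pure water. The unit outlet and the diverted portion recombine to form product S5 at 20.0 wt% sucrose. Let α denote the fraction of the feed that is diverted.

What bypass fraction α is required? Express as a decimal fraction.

0.495

All 2180×0.141 = 307.38 t/h of sucrose reaches S5, so S5 = 307.38/0.200 = 1536.9 t/h and vapour = 643.1 t/h.
The evaporator receives (1−α)·2180 of feed at 0.685 water and removes 0.853 of that water:
0.853×0.685×(1−α)×2180 = 643.1
(1−α) = 643.1/1273.8 = 0.5049;  α = 0.4951.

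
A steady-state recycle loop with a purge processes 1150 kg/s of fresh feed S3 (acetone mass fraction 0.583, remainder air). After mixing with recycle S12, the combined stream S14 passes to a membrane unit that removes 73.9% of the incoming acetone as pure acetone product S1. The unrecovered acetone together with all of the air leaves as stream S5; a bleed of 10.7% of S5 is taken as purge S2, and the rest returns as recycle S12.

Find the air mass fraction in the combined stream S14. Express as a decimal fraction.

air enters only via S3 and leaves only via the purge: 1150×0.417 = 0.107×(air in S5), and the membrane unit passes all air, so air in S14 = air in S5 = 4481.8 kg/s.
acetone in S14: m_A = 1150×0.583 + (1−0.107)·(1−0.739)·m_A, so m_A = 670.45/0.7669 = 874.2 kg/s.
S14 = 874.2 + 4481.8 = 5356 kg/s.
air fraction in S14 = 4481.8/5356 = 0.837.

0.837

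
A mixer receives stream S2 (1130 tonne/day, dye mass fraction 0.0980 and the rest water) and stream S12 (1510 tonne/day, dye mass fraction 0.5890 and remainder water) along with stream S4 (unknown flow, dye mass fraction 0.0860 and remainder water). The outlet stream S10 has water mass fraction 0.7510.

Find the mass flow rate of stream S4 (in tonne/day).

2103 tonne/day

Let S4 be the unknown flow. Total out = 2640 + S4.
water balance: 1639.9 + 0.914·S4 = 0.751·(2640 + S4)
(0.914 − 0.751)·S4 = 0.751×2640 − 1639.9 = 342.77
S4 = 342.77 / 0.163 = 2102.9 tonne/day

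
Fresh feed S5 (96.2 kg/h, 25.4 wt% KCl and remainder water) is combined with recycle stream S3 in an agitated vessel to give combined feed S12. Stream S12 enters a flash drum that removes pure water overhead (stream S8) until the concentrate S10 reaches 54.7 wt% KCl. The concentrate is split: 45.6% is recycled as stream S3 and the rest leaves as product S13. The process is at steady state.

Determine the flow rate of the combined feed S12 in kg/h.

Overall KCl balance (none leaves overhead): KCl in fresh feed = KCl in product, i.e. 96.2×0.254 = (1−0.456)·S10·0.547.
S10 = 24.435/(0.547×0.544) = 82.115 kg/h.
Recycle S3 = 0.456×82.115 = 37.444 kg/h.
Combined feed S12 = 96.2 + 37.444 = 133.64 kg/h.

133.6 kg/h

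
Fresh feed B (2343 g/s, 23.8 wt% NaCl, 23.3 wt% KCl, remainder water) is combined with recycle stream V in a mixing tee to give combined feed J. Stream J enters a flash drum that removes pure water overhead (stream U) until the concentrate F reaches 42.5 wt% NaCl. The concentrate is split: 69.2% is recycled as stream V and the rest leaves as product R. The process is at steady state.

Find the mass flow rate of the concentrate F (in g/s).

4260 g/s

Overall NaCl balance (none leaves overhead): NaCl in fresh feed = NaCl in product, i.e. 2343×0.238 = (1−0.692)·F·0.425.
F = 557.63/(0.425×0.308) = 4260 g/s.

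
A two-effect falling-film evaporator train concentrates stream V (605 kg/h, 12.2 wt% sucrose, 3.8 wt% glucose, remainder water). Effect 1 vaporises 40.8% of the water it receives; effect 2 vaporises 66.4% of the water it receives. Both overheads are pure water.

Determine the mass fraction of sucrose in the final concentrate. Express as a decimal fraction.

water in feed = 605×0.840 = 508.2 kg/h.
After stage 1: water left = (1−0.408)×508.2 = 300.85; stream total = 397.65 kg/h.
After stage 2: water left = (1−0.664)×300.85 = 101.09; final concentrate = 197.89 kg/h.
sucrose fraction = 73.81/197.89 = 0.3730.

0.3730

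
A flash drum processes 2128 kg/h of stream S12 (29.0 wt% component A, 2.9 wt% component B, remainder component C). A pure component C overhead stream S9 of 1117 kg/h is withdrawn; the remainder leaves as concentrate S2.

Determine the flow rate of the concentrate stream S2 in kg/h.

Concentrate = 2128 − 1117 = 1011 kg/h.

1011 kg/h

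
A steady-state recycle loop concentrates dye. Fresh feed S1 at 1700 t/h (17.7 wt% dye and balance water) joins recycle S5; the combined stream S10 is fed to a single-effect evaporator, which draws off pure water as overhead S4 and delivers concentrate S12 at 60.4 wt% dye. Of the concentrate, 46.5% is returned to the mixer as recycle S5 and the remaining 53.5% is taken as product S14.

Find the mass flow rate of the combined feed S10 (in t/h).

Overall dye balance (none leaves overhead): dye in fresh feed = dye in product, i.e. 1700×0.177 = (1−0.465)·S12·0.604.
S12 = 300.9/(0.604×0.535) = 931.18 t/h.
Recycle S5 = 0.465×931.18 = 433 t/h.
Combined feed S10 = 1700 + 433 = 2133 t/h.

2133 t/h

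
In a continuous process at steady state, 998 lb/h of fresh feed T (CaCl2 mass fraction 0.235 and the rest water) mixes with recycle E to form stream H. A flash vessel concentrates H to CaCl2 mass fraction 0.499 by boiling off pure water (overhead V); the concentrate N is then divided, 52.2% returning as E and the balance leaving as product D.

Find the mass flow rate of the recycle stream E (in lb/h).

Overall CaCl2 balance (none leaves overhead): CaCl2 in fresh feed = CaCl2 in product, i.e. 998×0.235 = (1−0.522)·N·0.499.
N = 234.53/(0.499×0.478) = 983.26 lb/h.
Recycle E = 0.522×983.26 = 513.26 lb/h.

513.3 lb/h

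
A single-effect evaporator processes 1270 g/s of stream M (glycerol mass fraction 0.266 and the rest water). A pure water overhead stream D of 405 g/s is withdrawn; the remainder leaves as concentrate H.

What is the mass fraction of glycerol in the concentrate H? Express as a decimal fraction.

glycerol is not removed: 1270×0.266 = 337.82 g/s of glycerol enters H.
Concentrate = 1270 − 405 = 865 g/s.
Mass fraction = 337.82/865 = 0.391.

0.391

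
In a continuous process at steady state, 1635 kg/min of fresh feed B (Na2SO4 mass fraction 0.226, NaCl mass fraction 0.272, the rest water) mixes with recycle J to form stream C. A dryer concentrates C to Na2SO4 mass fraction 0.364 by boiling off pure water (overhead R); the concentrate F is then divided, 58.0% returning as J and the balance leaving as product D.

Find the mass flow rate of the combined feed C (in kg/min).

3037 kg/min

Overall Na2SO4 balance (none leaves overhead): Na2SO4 in fresh feed = Na2SO4 in product, i.e. 1635×0.226 = (1−0.580)·F·0.364.
F = 369.51/(0.364×0.420) = 2417 kg/min.
Recycle J = 0.580×2417 = 1401.9 kg/min.
Combined feed C = 1635 + 1401.9 = 3036.9 kg/min.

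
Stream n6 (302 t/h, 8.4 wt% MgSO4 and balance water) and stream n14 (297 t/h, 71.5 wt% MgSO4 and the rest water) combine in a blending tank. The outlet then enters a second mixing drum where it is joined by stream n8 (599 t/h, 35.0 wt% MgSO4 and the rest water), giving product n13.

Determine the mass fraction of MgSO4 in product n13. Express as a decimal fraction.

0.373

Overall, product flow = 1198 t/h.
MgSO4 in = 302×0.084 + 297×0.715 + 599×0.350 = 447.37 t/h.
MgSO4 fraction in n13 = 0.373.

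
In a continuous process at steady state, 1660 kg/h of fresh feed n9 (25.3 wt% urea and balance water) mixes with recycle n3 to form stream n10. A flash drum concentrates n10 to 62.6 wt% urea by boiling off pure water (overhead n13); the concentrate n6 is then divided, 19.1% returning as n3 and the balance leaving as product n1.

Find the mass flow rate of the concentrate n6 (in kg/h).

829.3 kg/h

Overall urea balance (none leaves overhead): urea in fresh feed = urea in product, i.e. 1660×0.253 = (1−0.191)·n6·0.626.
n6 = 419.98/(0.626×0.809) = 829.29 kg/h.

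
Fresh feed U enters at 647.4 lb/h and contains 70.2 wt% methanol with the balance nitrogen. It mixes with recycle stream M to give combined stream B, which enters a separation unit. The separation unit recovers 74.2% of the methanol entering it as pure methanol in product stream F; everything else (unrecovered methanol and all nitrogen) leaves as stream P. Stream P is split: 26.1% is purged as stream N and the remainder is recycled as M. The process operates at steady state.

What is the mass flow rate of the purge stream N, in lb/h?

230.7 lb/h

nitrogen enters only via U and leaves only via the purge: 647.4×0.298 = 0.261×(nitrogen in P), and the separation unit passes all nitrogen, so nitrogen in B = nitrogen in P = 739.18 lb/h.
methanol in B: m_A = 647.4×0.702 + (1−0.261)·(1−0.742)·m_A, so m_A = 454.47/0.8093 = 561.54 lb/h.
P = (1−0.742)×561.54 + 739.18 = 884.05 lb/h.
Purge N = 0.261×884.05 = 230.74 lb/h.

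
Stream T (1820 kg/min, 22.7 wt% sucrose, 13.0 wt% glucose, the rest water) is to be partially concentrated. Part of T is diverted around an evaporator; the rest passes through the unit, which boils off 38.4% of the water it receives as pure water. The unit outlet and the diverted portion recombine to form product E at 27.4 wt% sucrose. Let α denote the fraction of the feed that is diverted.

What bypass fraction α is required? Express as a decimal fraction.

All 1820×0.227 = 413.14 kg/min of sucrose reaches E, so E = 413.14/0.274 = 1507.8 kg/min and vapour = 312.19 kg/min.
The evaporator receives (1−α)·1820 of feed at 0.643 water and removes 0.384 of that water:
0.384×0.643×(1−α)×1820 = 312.19
(1−α) = 312.19/449.38 = 0.6947;  α = 0.3053.

0.305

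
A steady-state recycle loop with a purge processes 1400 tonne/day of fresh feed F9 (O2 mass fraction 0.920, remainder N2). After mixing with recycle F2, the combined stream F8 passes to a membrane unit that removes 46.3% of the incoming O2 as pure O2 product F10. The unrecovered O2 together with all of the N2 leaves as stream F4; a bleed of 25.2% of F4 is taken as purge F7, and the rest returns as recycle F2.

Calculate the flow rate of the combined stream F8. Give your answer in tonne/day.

N2 enters only via F9 and leaves only via the purge: 1400×0.080 = 0.252×(N2 in F4), and the membrane unit passes all N2, so N2 in F8 = N2 in F4 = 444.44 tonne/day.
O2 in F8: m_A = 1400×0.920 + (1−0.252)·(1−0.463)·m_A, so m_A = 1288/0.5983 = 2152.7 tonne/day.
F8 = 2152.7 + 444.44 = 2597.1 tonne/day.

2597 tonne/day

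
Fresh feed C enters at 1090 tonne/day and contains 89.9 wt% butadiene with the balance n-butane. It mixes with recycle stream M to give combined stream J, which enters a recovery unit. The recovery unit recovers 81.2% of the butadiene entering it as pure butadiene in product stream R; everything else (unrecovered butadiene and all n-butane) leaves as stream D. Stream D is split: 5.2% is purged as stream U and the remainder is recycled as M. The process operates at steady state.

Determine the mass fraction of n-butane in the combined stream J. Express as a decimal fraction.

n-butane enters only via C and leaves only via the purge: 1090×0.101 = 0.052×(n-butane in D), and the recovery unit passes all n-butane, so n-butane in J = n-butane in D = 2117.1 tonne/day.
butadiene in J: m_A = 1090×0.899 + (1−0.052)·(1−0.812)·m_A, so m_A = 979.91/0.8218 = 1192.4 tonne/day.
J = 1192.4 + 2117.1 = 3309.5 tonne/day.
n-butane fraction in J = 2117.1/3309.5 = 0.640.

0.640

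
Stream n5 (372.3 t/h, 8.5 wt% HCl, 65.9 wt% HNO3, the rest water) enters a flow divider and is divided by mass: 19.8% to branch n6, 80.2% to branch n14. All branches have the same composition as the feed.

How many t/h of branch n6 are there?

Branch n6 flow = 0.198×372.3 = 73.715 t/h.

73.72 t/h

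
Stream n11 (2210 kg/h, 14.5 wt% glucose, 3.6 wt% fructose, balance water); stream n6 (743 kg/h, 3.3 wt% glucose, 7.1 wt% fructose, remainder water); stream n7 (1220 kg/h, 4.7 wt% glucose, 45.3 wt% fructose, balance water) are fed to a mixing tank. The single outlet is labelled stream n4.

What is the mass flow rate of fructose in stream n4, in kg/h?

fructose out = fructose in = 2210×0.036 + 743×0.071 + 1220×0.453 = 684.97 kg/h.

685 kg/h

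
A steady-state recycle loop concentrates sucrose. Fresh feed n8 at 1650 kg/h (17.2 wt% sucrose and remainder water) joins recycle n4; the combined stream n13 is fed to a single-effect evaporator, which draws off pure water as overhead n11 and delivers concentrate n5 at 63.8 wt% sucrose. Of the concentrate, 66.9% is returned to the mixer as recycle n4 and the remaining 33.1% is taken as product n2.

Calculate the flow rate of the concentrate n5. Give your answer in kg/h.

1344 kg/h

Overall sucrose balance (none leaves overhead): sucrose in fresh feed = sucrose in product, i.e. 1650×0.172 = (1−0.669)·n5·0.638.
n5 = 283.8/(0.638×0.331) = 1343.9 kg/h.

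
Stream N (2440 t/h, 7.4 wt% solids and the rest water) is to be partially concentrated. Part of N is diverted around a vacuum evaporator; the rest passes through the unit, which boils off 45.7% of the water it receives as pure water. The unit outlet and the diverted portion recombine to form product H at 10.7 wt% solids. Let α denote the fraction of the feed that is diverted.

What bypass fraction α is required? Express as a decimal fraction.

All 2440×0.074 = 180.56 t/h of solids reaches H, so H = 180.56/0.107 = 1687.5 t/h and vapour = 752.52 t/h.
The evaporator receives (1−α)·2440 of feed at 0.926 water and removes 0.457 of that water:
0.457×0.926×(1−α)×2440 = 752.52
(1−α) = 752.52/1032.6 = 0.7288;  α = 0.2712.

0.271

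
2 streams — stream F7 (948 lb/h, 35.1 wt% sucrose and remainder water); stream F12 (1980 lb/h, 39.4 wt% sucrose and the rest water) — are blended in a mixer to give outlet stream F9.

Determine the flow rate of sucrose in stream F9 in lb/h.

1113 lb/h

sucrose out = sucrose in = 948×0.351 + 1980×0.394 = 1112.9 lb/h.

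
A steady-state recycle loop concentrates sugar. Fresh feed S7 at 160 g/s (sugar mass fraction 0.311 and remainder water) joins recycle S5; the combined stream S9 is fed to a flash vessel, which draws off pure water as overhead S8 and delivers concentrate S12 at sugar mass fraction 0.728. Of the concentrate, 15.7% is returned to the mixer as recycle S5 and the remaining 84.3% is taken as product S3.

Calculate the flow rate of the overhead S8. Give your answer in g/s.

Overall sugar balance (none leaves overhead): sugar in fresh feed = sugar in product, i.e. 160×0.311 = (1−0.157)·S12·0.728.
S12 = 49.76/(0.728×0.843) = 81.081 g/s.
Recycle S5 = 0.157×81.081 = 12.73 g/s.
Combined feed S9 = 160 + 12.73 = 172.73 g/s.
Overhead S8 = S9 − S12 = 172.73 − 81.081 = 91.648 g/s.

91.65 g/s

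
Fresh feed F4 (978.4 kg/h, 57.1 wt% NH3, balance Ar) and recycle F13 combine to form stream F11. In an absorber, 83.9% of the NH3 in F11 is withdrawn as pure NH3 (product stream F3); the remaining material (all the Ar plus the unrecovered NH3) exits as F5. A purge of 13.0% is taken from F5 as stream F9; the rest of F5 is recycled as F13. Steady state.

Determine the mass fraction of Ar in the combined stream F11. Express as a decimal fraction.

Ar enters only via F4 and leaves only via the purge: 978.4×0.429 = 0.130×(Ar in F5), and the absorber passes all Ar, so Ar in F11 = Ar in F5 = 3228.7 kg/h.
NH3 in F11: m_A = 978.4×0.571 + (1−0.130)·(1−0.839)·m_A, so m_A = 558.67/0.8599 = 649.66 kg/h.
F11 = 649.66 + 3228.7 = 3878.4 kg/h.
Ar fraction in F11 = 3228.7/3878.4 = 0.8325.

0.8325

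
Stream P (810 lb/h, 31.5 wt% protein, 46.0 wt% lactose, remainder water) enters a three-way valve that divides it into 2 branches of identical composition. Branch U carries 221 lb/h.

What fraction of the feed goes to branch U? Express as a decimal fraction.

Fraction to U = 221/810 = 0.2728.

0.273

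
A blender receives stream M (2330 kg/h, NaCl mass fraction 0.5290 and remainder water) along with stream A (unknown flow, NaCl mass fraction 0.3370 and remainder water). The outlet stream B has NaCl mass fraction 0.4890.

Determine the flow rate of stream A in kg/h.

613.2 kg/h

Let A be the unknown flow. Total out = 2330 + A.
NaCl balance: 1232.6 + 0.337·A = 0.489·(2330 + A)
(0.337 − 0.489)·A = 0.489×2330 − 1232.6 = -93.2
A = -93.2 / -0.152 = 613.16 kg/h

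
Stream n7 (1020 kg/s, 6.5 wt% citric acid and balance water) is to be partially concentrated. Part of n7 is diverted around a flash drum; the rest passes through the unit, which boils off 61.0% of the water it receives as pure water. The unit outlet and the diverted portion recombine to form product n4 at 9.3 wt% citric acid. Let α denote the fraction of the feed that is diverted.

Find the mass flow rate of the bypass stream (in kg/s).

All 1020×0.065 = 66.3 kg/s of citric acid reaches n4, so n4 = 66.3/0.093 = 712.9 kg/s and vapour = 307.1 kg/s.
The evaporator receives (1−α)·1020 of feed at 0.935 water and removes 0.610 of that water:
0.610×0.935×(1−α)×1020 = 307.1
(1−α) = 307.1/581.76 = 0.5279;  α = 0.4721.
Bypass flow = 0.4721×1020 = 481.56 kg/s.

481.6 kg/s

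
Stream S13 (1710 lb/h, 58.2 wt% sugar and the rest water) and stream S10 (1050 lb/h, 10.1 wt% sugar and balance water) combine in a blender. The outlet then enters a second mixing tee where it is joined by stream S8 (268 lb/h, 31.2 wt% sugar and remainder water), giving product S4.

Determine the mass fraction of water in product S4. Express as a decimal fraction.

0.609

Overall, product flow = 3028 lb/h.
water in = 1710×0.418 + 1050×0.899 + 268×0.688 = 1843.1 lb/h.
water fraction in S4 = 0.609.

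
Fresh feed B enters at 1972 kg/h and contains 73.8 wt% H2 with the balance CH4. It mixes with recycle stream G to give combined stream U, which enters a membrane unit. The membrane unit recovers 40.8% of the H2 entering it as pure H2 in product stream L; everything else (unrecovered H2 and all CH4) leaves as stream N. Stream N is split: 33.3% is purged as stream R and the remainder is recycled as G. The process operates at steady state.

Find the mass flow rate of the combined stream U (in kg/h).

CH4 enters only via B and leaves only via the purge: 1972×0.262 = 0.333×(CH4 in N), and the membrane unit passes all CH4, so CH4 in U = CH4 in N = 1551.5 kg/h.
H2 in U: m_A = 1972×0.738 + (1−0.333)·(1−0.408)·m_A, so m_A = 1455.3/0.6051 = 2405 kg/h.
U = 2405 + 1551.5 = 3956.5 kg/h.

3957 kg/h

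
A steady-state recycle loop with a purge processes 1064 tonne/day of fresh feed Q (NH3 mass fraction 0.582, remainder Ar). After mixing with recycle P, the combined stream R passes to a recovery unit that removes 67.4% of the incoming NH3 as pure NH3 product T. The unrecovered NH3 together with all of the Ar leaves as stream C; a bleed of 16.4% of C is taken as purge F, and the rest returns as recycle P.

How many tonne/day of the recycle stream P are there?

2499 tonne/day

Ar enters only via Q and leaves only via the purge: 1064×0.418 = 0.164×(Ar in C), and the recovery unit passes all Ar, so Ar in R = Ar in C = 2711.9 tonne/day.
NH3 in R: m_A = 1064×0.582 + (1−0.164)·(1−0.674)·m_A, so m_A = 619.25/0.7275 = 851.24 tonne/day.
C = (1−0.674)×851.24 + 2711.9 = 2989.4 tonne/day.
Recycle P = (1−0.164)×2989.4 = 2499.1 tonne/day.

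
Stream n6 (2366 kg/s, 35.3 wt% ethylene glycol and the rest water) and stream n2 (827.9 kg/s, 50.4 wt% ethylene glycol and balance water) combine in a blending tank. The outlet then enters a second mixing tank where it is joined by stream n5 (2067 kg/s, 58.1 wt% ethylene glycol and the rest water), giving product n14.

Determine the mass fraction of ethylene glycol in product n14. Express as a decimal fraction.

0.466

Overall, product flow = 5260.9 kg/s.
ethylene glycol in = 2366×0.353 + 827.9×0.504 + 2067×0.581 = 2453.4 kg/s.
ethylene glycol fraction in n14 = 0.466.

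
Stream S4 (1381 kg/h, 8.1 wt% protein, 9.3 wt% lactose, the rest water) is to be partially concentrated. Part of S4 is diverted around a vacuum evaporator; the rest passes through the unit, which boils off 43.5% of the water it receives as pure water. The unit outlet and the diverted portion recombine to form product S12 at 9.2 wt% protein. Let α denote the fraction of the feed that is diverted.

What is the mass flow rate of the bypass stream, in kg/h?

921.5 kg/h

All 1381×0.081 = 111.86 kg/h of protein reaches S12, so S12 = 111.86/0.092 = 1215.9 kg/h and vapour = 165.12 kg/h.
The evaporator receives (1−α)·1381 of feed at 0.826 water and removes 0.435 of that water:
0.435×0.826×(1−α)×1381 = 165.12
(1−α) = 165.12/496.21 = 0.3328;  α = 0.6672.
Bypass flow = 0.6672×1381 = 921.45 kg/h.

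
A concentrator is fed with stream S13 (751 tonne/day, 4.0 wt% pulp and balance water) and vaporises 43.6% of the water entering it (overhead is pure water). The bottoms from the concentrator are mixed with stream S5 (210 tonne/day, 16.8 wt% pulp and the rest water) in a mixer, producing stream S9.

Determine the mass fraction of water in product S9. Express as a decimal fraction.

0.899

Vapour removed = 0.436×0.960×751 = 314.34 tonne/day; concentrate = 436.66 tonne/day.
water reaching the mixer = 406.62 (from concentrate) + 210×0.832 = 581.34 tonne/day.
Product flow = 436.66 + 210 = 646.66 tonne/day; water fraction = 0.899.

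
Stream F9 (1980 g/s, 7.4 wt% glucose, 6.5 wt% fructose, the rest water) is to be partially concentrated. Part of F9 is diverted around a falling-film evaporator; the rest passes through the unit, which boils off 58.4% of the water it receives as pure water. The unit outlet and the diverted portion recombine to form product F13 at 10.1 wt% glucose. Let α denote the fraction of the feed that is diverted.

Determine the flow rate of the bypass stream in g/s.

927.3 g/s

All 1980×0.074 = 146.52 g/s of glucose reaches F13, so F13 = 146.52/0.101 = 1450.7 g/s and vapour = 529.31 g/s.
The evaporator receives (1−α)·1980 of feed at 0.861 water and removes 0.584 of that water:
0.584×0.861×(1−α)×1980 = 529.31
(1−α) = 529.31/995.59 = 0.5317;  α = 0.4683.
Bypass flow = 0.4683×1980 = 927.33 g/s.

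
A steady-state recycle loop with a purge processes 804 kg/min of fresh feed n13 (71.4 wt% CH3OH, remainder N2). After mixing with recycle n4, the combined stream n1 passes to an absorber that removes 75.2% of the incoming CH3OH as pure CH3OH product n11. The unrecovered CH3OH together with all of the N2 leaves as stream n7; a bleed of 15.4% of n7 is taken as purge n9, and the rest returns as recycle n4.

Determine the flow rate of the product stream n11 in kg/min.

CH3OH in n1: m_A = 804×0.714 + (1−0.154)·(1−0.752)·m_A, so m_A = 574.06/0.7902 = 726.48 kg/min.
Product n11 = 0.752×726.48 = 546.31 kg/min.

546.3 kg/min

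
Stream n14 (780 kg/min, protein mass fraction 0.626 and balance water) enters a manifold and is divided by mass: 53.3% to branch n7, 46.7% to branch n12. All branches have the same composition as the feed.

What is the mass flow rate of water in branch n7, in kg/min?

155.5 kg/min

Branch n7 total = 0.533×780 = 415.74 kg/min.
water in n7 = 0.374×415.74 = 155.49 kg/min.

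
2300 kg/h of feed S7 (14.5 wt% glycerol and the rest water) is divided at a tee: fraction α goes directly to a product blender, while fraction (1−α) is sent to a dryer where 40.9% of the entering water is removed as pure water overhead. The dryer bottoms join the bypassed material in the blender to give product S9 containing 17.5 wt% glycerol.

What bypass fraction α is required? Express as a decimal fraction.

0.510

All 2300×0.145 = 333.5 kg/h of glycerol reaches S9, so S9 = 333.5/0.175 = 1905.7 kg/h and vapour = 394.29 kg/h.
The evaporator receives (1−α)·2300 of feed at 0.855 water and removes 0.409 of that water:
0.409×0.855×(1−α)×2300 = 394.29
(1−α) = 394.29/804.3 = 0.4902;  α = 0.5098.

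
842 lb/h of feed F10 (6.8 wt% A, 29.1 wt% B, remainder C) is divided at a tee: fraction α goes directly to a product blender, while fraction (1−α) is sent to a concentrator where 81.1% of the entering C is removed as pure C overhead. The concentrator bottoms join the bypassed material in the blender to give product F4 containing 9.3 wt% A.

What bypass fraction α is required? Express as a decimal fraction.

0.483

All 842×0.068 = 57.256 lb/h of A reaches F4, so F4 = 57.256/0.093 = 615.66 lb/h and vapour = 226.34 lb/h.
The evaporator receives (1−α)·842 of feed at 0.641 C and removes 0.811 of that C:
0.811×0.641×(1−α)×842 = 226.34
(1−α) = 226.34/437.71 = 0.5171;  α = 0.4829.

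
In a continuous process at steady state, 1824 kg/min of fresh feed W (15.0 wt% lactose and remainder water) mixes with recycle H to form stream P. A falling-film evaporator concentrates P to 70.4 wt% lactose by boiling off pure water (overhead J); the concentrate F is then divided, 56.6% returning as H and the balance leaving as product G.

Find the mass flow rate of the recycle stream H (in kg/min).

506.8 kg/min

Overall lactose balance (none leaves overhead): lactose in fresh feed = lactose in product, i.e. 1824×0.150 = (1−0.566)·F·0.704.
F = 273.6/(0.704×0.434) = 895.48 kg/min.
Recycle H = 0.566×895.48 = 506.84 kg/min.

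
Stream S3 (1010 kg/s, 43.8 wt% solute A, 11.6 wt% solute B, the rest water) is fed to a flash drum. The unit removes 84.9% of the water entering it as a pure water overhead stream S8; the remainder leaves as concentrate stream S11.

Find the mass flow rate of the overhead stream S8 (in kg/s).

water entering = 1010×0.446 = 450.46 kg/s; overhead removed = 0.849×450.46 = 382.44 kg/s.

382.4 kg/s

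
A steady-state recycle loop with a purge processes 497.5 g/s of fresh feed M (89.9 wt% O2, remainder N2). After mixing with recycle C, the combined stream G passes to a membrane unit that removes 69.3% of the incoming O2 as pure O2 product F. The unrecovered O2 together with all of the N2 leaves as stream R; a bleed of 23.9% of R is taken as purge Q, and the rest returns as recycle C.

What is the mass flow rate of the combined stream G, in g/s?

N2 enters only via M and leaves only via the purge: 497.5×0.101 = 0.239×(N2 in R), and the membrane unit passes all N2, so N2 in G = N2 in R = 210.24 g/s.
O2 in G: m_A = 497.5×0.899 + (1−0.239)·(1−0.693)·m_A, so m_A = 447.25/0.7664 = 583.6 g/s.
G = 583.6 + 210.24 = 793.84 g/s.

793.8 g/s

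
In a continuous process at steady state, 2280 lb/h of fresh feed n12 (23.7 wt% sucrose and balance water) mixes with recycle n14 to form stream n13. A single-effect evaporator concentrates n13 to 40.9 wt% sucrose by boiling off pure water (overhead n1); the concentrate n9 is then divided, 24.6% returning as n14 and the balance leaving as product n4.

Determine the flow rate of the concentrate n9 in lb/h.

1752 lb/h

Overall sucrose balance (none leaves overhead): sucrose in fresh feed = sucrose in product, i.e. 2280×0.237 = (1−0.246)·n9·0.409.
n9 = 540.36/(0.409×0.754) = 1752.2 lb/h.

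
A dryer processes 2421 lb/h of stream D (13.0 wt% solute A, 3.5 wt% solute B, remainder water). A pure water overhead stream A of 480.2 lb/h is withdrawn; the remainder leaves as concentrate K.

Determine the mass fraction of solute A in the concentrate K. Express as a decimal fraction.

0.1622

solute A is not removed: 2421×0.130 = 314.73 lb/h of solute A enters K.
Concentrate = 2421 − 480.2 = 1940.8 lb/h.
Mass fraction = 314.73/1940.8 = 0.1622.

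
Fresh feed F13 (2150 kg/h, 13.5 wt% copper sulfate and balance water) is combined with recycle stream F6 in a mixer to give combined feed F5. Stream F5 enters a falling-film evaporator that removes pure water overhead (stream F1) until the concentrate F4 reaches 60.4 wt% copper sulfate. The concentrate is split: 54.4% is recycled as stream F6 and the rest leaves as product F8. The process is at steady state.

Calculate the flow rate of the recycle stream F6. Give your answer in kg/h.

573.3 kg/h

Overall copper sulfate balance (none leaves overhead): copper sulfate in fresh feed = copper sulfate in product, i.e. 2150×0.135 = (1−0.544)·F4·0.604.
F4 = 290.25/(0.604×0.456) = 1053.8 kg/h.
Recycle F6 = 0.544×1053.8 = 573.28 kg/h.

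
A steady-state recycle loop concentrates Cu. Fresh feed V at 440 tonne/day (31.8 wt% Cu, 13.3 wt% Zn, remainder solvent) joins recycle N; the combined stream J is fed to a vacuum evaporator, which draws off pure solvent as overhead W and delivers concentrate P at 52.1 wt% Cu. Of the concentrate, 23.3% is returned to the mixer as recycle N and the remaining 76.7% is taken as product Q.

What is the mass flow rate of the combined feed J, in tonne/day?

Overall Cu balance (none leaves overhead): Cu in fresh feed = Cu in product, i.e. 440×0.318 = (1−0.233)·P·0.521.
P = 139.92/(0.521×0.767) = 350.14 tonne/day.
Recycle N = 0.233×350.14 = 81.584 tonne/day.
Combined feed J = 440 + 81.584 = 521.58 tonne/day.

521.6 tonne/day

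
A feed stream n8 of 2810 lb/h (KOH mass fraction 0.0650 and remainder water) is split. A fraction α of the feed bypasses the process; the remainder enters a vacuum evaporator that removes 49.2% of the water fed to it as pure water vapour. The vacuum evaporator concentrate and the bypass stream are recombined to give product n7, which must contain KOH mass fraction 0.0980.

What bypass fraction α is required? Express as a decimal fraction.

0.268

All 2810×0.065 = 182.65 lb/h of KOH reaches n7, so n7 = 182.65/0.098 = 1863.8 lb/h and vapour = 946.22 lb/h.
The evaporator receives (1−α)·2810 of feed at 0.935 water and removes 0.492 of that water:
0.492×0.935×(1−α)×2810 = 946.22
(1−α) = 946.22/1292.7 = 0.7320;  α = 0.2680.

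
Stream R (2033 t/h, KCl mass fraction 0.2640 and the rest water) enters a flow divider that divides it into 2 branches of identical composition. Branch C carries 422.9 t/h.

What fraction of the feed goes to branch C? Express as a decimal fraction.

Fraction to C = 422.9/2033 = 0.2080.

0.208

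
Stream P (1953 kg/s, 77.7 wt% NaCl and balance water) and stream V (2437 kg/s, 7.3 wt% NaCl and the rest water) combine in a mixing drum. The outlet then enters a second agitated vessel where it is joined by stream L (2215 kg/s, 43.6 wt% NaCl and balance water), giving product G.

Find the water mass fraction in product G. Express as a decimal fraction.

0.597

Overall, product flow = 6605 kg/s.
water in = 1953×0.223 + 2437×0.927 + 2215×0.564 = 3943.9 kg/s.
water fraction in G = 0.597.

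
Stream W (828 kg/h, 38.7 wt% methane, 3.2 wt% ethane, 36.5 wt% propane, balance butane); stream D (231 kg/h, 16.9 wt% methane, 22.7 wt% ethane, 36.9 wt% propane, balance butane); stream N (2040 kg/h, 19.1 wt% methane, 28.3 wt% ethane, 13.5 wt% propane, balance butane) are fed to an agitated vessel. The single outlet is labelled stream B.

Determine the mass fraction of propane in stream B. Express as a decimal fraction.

0.2139

Total flow out = 828 + 231 + 2040 = 3099 kg/h.
propane in = 828×0.365 + 231×0.369 + 2040×0.135 = 662.86 kg/h.
propane mass fraction in B = 662.86/3099 = 0.2139.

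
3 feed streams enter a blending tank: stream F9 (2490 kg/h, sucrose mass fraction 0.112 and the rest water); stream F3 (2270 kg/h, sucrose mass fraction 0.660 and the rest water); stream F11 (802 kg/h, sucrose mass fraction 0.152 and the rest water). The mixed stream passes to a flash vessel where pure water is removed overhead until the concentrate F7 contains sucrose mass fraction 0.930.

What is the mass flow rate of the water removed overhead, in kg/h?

3520 kg/h

sucrose entering = 2490×0.112 + 2270×0.660 + 802×0.152 = 1899 kg/h.
All sucrose reports to F7, so F7 = 1899/0.930 = 2041.9 kg/h.
Total feed = 5562 kg/h; overhead = 5562 − 2041.9 = 3520.1 kg/h.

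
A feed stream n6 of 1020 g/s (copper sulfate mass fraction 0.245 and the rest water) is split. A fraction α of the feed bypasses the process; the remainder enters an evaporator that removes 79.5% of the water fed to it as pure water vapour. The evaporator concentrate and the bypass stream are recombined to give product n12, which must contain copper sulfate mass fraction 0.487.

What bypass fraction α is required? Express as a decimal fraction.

0.172

All 1020×0.245 = 249.9 g/s of copper sulfate reaches n12, so n12 = 249.9/0.487 = 513.14 g/s and vapour = 506.86 g/s.
The evaporator receives (1−α)·1020 of feed at 0.755 water and removes 0.795 of that water:
0.795×0.755×(1−α)×1020 = 506.86
(1−α) = 506.86/612.23 = 0.8279;  α = 0.1721.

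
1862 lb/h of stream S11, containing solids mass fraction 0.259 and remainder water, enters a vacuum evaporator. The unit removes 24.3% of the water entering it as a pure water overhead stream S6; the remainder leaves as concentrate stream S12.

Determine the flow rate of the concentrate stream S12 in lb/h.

1527 lb/h

water entering = 1862×0.741 = 1379.7 lb/h; overhead removed = 0.243×1379.7 = 335.28 lb/h.
Concentrate = 1862 − 335.28 = 1526.7 lb/h.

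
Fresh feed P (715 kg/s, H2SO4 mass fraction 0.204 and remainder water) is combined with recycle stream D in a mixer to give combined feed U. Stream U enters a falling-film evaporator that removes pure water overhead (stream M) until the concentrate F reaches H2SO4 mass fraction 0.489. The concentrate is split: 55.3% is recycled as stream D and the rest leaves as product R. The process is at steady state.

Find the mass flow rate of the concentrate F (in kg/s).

667.3 kg/s

Overall H2SO4 balance (none leaves overhead): H2SO4 in fresh feed = H2SO4 in product, i.e. 715×0.204 = (1−0.553)·F·0.489.
F = 145.86/(0.489×0.447) = 667.3 kg/s.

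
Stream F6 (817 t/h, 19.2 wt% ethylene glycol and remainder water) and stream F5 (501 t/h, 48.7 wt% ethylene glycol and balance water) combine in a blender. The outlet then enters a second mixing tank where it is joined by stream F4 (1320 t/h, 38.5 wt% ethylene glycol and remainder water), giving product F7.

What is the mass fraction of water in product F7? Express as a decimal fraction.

0.655

Overall, product flow = 2638 t/h.
water in = 817×0.808 + 501×0.513 + 1320×0.615 = 1728.9 t/h.
water fraction in F7 = 0.655.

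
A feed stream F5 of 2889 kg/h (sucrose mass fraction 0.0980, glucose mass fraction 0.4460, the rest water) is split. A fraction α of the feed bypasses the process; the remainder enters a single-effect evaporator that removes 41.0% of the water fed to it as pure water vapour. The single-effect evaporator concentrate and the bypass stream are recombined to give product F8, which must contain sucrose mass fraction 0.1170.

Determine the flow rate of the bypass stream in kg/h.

379.6 kg/h

All 2889×0.098 = 283.12 kg/h of sucrose reaches F8, so F8 = 283.12/0.117 = 2419.8 kg/h and vapour = 469.15 kg/h.
The evaporator receives (1−α)·2889 of feed at 0.456 water and removes 0.410 of that water:
0.410×0.456×(1−α)×2889 = 469.15
(1−α) = 469.15/540.13 = 0.8686;  α = 0.1314.
Bypass flow = 0.1314×2889 = 379.62 kg/h.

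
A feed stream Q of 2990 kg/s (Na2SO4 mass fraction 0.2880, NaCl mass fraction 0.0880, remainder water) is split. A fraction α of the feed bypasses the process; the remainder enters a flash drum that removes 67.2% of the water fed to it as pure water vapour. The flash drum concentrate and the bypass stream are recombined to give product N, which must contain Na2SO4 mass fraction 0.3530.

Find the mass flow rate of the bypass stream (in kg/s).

1677 kg/s

All 2990×0.288 = 861.12 kg/s of Na2SO4 reaches N, so N = 861.12/0.353 = 2439.4 kg/s and vapour = 550.57 kg/s.
The evaporator receives (1−α)·2990 of feed at 0.624 water and removes 0.672 of that water:
0.672×0.624×(1−α)×2990 = 550.57
(1−α) = 550.57/1253.8 = 0.4391;  α = 0.5609.
Bypass flow = 0.5609×2990 = 1677 kg/s.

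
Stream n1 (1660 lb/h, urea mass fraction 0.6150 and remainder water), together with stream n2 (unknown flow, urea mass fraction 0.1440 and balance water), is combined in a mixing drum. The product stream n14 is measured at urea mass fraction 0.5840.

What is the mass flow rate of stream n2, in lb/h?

Let n2 be the unknown flow. Total out = 1660 + n2.
urea balance: 1020.9 + 0.144·n2 = 0.584·(1660 + n2)
(0.144 − 0.584)·n2 = 0.584×1660 − 1020.9 = -51.46
n2 = -51.46 / -0.440 = 116.95 lb/h

117 lb/h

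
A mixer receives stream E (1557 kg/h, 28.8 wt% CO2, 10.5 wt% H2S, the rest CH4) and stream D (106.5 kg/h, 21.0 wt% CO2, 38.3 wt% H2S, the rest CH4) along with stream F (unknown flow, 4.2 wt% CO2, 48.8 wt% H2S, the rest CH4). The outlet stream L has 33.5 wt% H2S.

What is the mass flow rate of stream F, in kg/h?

Let F be the unknown flow. Total out = 1663.5 + F.
H2S balance: 204.27 + 0.488·F = 0.335·(1663.5 + F)
(0.488 − 0.335)·F = 0.335×1663.5 − 204.27 = 353
F = 353 / 0.153 = 2307.2 kg/h

2307 kg/h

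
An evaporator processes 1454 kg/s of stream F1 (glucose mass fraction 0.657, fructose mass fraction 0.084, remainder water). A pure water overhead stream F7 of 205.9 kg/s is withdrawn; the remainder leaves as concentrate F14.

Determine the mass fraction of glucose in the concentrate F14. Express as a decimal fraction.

0.765

glucose is not removed: 1454×0.657 = 955.28 kg/s of glucose enters F14.
Concentrate = 1454 − 205.9 = 1248.1 kg/s.
Mass fraction = 955.28/1248.1 = 0.765.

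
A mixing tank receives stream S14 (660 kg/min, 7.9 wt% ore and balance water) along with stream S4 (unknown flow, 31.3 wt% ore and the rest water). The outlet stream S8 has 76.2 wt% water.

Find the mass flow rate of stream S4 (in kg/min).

Let S4 be the unknown flow. Total out = 660 + S4.
water balance: 607.86 + 0.687·S4 = 0.762·(660 + S4)
(0.687 − 0.762)·S4 = 0.762×660 − 607.86 = -104.94
S4 = -104.94 / -0.075 = 1399.2 kg/min

1399 kg/min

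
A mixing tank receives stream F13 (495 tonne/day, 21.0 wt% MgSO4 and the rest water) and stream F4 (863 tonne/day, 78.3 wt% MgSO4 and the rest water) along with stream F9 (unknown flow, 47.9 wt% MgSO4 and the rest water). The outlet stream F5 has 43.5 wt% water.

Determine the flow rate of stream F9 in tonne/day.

144.3 tonne/day

Let F9 be the unknown flow. Total out = 1358 + F9.
water balance: 578.32 + 0.521·F9 = 0.435·(1358 + F9)
(0.521 − 0.435)·F9 = 0.435×1358 − 578.32 = 12.409
F9 = 12.409 / 0.086 = 144.29 tonne/day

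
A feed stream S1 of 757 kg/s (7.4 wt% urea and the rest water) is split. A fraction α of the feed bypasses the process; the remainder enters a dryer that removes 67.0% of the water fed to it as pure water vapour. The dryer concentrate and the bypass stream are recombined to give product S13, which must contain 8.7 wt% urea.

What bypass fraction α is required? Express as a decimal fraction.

All 757×0.074 = 56.018 kg/s of urea reaches S13, so S13 = 56.018/0.087 = 643.89 kg/s and vapour = 113.11 kg/s.
The evaporator receives (1−α)·757 of feed at 0.926 water and removes 0.670 of that water:
0.670×0.926×(1−α)×757 = 113.11
(1−α) = 113.11/469.66 = 0.2408;  α = 0.7592.

0.759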